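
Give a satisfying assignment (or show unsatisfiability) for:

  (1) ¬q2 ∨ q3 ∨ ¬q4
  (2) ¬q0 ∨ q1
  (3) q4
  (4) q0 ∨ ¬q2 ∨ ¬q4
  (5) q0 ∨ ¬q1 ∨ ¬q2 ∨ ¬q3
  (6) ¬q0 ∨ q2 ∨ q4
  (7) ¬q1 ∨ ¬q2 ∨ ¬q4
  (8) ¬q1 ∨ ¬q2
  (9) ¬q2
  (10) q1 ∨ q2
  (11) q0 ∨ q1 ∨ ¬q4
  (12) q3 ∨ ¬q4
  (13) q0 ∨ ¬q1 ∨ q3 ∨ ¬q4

q0 = True, q1 = True, q2 = False, q3 = True, q4 = True

Unit clause (q4) forces q4 = True.
Unit clause (¬q2) forces q2 = False.
In (q1 ∨ q2) only q1 is left, so q1 = True.
In (q3 ∨ ¬q4) only q3 is left, so q3 = True.
Set q0 = True.
All clauses satisfied.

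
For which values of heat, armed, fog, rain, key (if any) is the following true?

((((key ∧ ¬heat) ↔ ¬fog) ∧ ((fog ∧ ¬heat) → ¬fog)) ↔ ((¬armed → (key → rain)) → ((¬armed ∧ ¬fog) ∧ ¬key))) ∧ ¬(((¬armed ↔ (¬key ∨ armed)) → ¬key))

Unsatisfiable

The conjunct ¬(((¬armed ↔ (¬key ∨ armed)) → ¬key)) is unsatisfiable on its own:
  armed=F, key=F: evaluates to False.
  armed=F, key=T: evaluates to False.
  armed=T, key=F: evaluates to False.
  armed=T, key=T: evaluates to False.
So the whole conjunction is unsatisfiable.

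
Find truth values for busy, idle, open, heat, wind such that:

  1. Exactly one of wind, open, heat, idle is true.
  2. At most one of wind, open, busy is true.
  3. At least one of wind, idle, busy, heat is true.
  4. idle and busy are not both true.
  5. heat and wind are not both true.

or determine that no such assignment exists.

busy = False, idle = False, open = False, heat = False, wind = True

  (1) {wind, open, heat, idle}: 1 true — exactly one ✓
  (2) {wind, open, busy}: 1 true — at most one ✓
  (3) {wind, idle, busy, heat}: 1 true — at least one ✓
  (4) idle=F, busy=F — not both ✓
  (5) heat=F, wind=T — not both ✓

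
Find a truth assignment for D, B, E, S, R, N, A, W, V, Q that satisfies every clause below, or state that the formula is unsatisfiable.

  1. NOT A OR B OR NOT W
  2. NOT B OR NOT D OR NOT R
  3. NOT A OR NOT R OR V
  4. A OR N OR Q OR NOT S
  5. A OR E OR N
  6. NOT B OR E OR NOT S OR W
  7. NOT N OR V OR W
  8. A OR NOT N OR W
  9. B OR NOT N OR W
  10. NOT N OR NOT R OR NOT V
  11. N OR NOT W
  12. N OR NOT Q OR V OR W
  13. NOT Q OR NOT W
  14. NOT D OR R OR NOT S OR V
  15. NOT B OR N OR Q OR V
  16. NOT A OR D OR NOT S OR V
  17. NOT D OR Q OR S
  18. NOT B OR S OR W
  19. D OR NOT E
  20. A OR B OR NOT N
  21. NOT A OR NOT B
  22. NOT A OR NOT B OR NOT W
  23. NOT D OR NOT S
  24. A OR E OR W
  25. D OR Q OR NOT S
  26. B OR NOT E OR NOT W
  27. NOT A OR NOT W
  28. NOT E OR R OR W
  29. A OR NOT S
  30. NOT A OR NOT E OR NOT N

Set D = False.
  then (D OR NOT E) forces E = False.
Set B = True.
  then (NOT A OR NOT B) forces A = False.
  then (A OR E OR W) forces W = True.
  then (A OR NOT S) forces S = False.
  then (A OR E OR N) forces N = True.
  then (NOT Q OR NOT W) forces Q = False.
Set R = False.
Set V = True.
All clauses satisfied.

D = False; B = True; E = False; S = False; R = False; N = True; A = False; W = True; V = True; Q = False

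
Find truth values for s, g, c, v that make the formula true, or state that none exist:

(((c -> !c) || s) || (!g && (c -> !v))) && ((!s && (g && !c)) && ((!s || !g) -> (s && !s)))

Unsatisfiable — no assignment works.

Case s = True: the conjunct !s is False.
Case s = False: the conjunct (!s || !g) -> (s && !s) becomes (True || !g) -> (False && True) = False.
Both cases fail — unsatisfiable.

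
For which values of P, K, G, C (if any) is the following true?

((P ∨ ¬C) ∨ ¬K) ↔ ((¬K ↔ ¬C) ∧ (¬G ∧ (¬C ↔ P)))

P=F, K=T, G=T, C=T

  ((P ∨ ¬C) ∨ ¬K) ↔ ((¬K ↔ ¬C) ∧ (¬G ∧ (¬C ↔ P))) = True
    (P ∨ ¬C) ∨ ¬K = False
      P ∨ ¬C = False
        ¬C = False
      ¬K = False
    (¬K ↔ ¬C) ∧ (¬G ∧ (¬C ↔ P)) = False
      ¬K ↔ ¬C = True
        ¬K = False
        ¬C = False
      ¬G ∧ (¬C ↔ P) = False
        ¬G = False
        ¬C ↔ P = True
          ¬C = False
The formula evaluates to True.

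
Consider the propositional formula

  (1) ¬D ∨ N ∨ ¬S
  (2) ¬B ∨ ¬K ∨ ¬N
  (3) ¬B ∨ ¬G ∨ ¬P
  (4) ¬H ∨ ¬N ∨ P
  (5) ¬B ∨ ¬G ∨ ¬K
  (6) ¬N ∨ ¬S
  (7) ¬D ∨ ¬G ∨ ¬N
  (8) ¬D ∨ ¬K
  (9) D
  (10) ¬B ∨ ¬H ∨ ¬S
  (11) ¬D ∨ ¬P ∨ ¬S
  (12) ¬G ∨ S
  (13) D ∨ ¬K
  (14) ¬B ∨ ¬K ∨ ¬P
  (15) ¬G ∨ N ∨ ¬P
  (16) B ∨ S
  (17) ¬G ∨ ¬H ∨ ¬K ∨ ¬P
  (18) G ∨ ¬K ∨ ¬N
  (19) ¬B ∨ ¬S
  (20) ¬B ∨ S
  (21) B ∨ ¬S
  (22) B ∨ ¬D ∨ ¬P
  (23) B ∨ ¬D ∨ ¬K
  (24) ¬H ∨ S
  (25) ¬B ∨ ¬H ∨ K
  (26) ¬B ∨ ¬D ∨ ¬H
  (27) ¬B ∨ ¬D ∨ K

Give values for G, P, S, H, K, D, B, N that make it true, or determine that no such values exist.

Case D = True:
  (¬D ∨ ¬K) forces K = False.
  (¬B ∨ ¬D ∨ K) forces B = False.
  (B ∨ S) forces S = True.
  Clause (B ∨ ¬S) is falsified — contradiction.
Case D = False:
  Clause (D) is falsified — contradiction.
Both cases fail, so the formula is unsatisfiable.

No satisfying assignment exists.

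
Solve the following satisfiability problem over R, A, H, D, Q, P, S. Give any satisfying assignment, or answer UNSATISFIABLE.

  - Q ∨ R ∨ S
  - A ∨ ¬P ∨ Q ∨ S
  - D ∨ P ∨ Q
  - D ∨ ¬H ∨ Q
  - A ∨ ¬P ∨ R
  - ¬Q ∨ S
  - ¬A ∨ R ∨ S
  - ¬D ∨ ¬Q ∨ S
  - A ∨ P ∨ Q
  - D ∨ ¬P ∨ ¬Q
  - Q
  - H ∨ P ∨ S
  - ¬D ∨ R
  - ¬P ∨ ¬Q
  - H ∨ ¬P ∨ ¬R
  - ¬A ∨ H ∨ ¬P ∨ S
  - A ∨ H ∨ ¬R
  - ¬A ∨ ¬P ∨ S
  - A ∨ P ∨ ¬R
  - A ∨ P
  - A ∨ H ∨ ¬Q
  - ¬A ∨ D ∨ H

R=F, A=T, H=T, D=F, Q=T, P=F, S=T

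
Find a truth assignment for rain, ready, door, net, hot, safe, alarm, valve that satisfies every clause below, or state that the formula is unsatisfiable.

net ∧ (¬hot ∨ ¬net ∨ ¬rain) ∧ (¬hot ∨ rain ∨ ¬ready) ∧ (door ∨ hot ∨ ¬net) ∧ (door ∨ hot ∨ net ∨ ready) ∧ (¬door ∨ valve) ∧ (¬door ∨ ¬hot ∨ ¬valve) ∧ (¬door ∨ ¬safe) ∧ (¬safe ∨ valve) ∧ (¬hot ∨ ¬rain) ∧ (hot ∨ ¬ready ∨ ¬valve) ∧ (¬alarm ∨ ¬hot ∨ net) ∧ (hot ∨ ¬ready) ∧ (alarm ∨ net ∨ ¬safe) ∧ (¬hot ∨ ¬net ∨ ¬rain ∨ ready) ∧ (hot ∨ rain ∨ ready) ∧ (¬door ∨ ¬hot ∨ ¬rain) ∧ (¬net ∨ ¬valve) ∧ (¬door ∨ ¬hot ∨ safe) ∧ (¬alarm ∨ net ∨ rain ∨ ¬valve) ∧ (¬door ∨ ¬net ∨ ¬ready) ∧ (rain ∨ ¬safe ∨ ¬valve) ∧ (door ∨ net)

Unit clause (net) forces net = True.
In (¬net ∨ ¬valve) only ¬valve is left, so valve = False.
In (¬door ∨ valve) only ¬door is left, so door = False.
In (¬safe ∨ valve) only ¬safe is left, so safe = False.
In (door ∨ hot ∨ ¬net) only hot is left, so hot = True.
In (¬hot ∨ ¬rain) only ¬rain is left, so rain = False.
In (¬hot ∨ rain ∨ ¬ready) only ¬ready is left, so ready = False.
Set alarm = True.
All clauses satisfied.

rain=F; ready=F; door=F; net=T; hot=T; safe=F; alarm=T; valve=F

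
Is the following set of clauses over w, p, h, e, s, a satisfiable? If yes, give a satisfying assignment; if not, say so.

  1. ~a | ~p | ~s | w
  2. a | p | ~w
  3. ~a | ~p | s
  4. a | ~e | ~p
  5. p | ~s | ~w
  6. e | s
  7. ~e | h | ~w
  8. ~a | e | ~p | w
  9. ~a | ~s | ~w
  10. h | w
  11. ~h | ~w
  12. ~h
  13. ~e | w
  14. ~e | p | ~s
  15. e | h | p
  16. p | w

w = True; p = True; h = False; e = False; s = True; a = False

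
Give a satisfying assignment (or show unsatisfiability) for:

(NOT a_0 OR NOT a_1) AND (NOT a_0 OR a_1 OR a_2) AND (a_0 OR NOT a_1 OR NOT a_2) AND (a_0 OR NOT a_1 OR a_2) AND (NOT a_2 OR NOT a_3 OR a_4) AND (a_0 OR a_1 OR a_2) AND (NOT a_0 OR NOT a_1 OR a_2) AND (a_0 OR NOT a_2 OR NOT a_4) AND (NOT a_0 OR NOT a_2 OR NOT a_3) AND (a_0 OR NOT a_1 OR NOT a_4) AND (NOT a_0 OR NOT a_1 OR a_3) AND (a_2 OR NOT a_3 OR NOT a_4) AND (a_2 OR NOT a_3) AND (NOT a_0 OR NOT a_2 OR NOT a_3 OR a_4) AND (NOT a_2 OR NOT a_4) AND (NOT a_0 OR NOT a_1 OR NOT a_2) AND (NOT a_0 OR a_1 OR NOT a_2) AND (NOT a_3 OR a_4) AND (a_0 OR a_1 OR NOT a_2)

UNSATISFIABLE

Case a_0 = True:
  (NOT a_0 OR NOT a_1) forces a_1 = False.
  (NOT a_0 OR a_1 OR a_2) forces a_2 = True.
  Clause (NOT a_0 OR a_1 OR NOT a_2) is falsified — contradiction.
Case a_0 = False:
  If a_2 = True:
    (a_0 OR NOT a_1 OR NOT a_2) forces a_1 = False.
    clause (a_0 OR a_1 OR NOT a_2) is falsified.
  If a_2 = False:
    (a_0 OR NOT a_1 OR a_2) forces a_1 = False.
    clause (a_0 OR a_1 OR a_2) is falsified.
  Every sub-case reaches a contradiction.
Both cases fail, so the formula is unsatisfiable.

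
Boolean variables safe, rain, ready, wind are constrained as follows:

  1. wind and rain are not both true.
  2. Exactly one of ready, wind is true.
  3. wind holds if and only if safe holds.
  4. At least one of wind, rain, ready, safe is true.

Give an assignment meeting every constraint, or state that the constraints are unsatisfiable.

safe = True, rain = False, ready = False, wind = True

  (1) wind=T, rain=F — not both ✓
  (2) {ready, wind}: 1 true — exactly one ✓
  (3) wind=T, safe=T — same ✓
  (4) {wind, rain, ready, safe}: 2 true — at least one ✓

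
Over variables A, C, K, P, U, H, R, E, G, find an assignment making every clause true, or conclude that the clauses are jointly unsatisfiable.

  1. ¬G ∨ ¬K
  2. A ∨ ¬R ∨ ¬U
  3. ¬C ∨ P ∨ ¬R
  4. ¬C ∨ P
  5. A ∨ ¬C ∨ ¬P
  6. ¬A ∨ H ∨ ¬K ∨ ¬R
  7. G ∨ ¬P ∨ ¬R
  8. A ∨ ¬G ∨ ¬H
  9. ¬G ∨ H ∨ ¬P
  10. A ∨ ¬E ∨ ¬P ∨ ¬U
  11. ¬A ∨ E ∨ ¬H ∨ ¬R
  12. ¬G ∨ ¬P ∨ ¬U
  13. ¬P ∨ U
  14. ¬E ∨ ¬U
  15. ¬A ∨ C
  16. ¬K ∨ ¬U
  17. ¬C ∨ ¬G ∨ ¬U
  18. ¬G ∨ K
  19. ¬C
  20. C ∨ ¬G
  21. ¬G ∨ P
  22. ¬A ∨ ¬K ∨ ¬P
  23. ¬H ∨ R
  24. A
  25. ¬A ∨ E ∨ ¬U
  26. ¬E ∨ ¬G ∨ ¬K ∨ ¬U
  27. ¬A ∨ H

The formula is unsatisfiable.

Case A = True:
  (¬A ∨ C) forces C = True.
  Clause (¬C) is falsified — contradiction.
Case A = False:
  Clause (A) is falsified — contradiction.
Both cases fail, so the formula is unsatisfiable.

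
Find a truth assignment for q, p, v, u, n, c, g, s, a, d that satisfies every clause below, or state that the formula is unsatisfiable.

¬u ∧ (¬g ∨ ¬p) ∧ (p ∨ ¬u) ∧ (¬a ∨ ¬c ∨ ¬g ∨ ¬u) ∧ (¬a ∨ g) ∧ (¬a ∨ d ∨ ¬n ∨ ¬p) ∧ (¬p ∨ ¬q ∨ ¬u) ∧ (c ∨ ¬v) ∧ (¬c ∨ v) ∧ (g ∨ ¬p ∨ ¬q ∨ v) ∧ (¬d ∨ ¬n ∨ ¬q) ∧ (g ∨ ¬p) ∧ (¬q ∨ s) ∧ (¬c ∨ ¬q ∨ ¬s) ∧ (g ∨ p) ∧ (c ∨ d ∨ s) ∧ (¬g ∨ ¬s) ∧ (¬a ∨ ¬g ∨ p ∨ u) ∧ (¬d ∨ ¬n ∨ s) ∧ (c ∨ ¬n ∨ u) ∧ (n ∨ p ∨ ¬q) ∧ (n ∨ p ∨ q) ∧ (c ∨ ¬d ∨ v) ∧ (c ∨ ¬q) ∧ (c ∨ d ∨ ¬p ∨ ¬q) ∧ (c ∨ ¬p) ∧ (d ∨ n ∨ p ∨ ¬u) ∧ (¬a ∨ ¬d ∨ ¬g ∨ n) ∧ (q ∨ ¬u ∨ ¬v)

Unit clause (¬u) forces u = False.
Try q = True:
  (¬q ∨ s) forces s = True.
  (¬c ∨ ¬q ∨ ¬s) forces c = False.
  clause (c ∨ ¬q) is falsified — backtrack.
So q = False.
Try p = True:
  (¬g ∨ ¬p) forces g = False.
  clause (g ∨ ¬p) is falsified — backtrack.
So p = False.
  then (g ∨ p) forces g = True.
  then (¬g ∨ ¬s) forces s = False.
  then (¬a ∨ ¬g ∨ p ∨ u) forces a = False.
  then (n ∨ p ∨ q) forces n = True.
  then (¬d ∨ ¬n ∨ s) forces d = False.
  then (c ∨ ¬n ∨ u) forces c = True.
  then (¬c ∨ v) forces v = True.
All clauses satisfied.

q: False, p: False, v: True, u: False, n: True, c: True, g: True, s: False, a: False, d: False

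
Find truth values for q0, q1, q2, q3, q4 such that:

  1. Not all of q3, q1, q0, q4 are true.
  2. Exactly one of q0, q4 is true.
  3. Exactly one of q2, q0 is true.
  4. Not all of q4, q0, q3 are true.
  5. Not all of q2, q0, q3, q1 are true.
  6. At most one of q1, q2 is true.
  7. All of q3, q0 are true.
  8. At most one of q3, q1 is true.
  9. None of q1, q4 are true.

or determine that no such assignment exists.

q0 = True; q1 = False; q2 = False; q3 = True; q4 = False

  (1) {q3, q1, q0, q4}: 2/4 true — not all ✓
  (2) {q0, q4}: 1 true — exactly one ✓
  (3) {q2, q0}: 1 true — exactly one ✓
  (4) {q4, q0, q3}: 2/3 true — not all ✓
  (5) {q2, q0, q3, q1}: 2/4 true — not all ✓
  (6) {q1, q2}: 0 true — at most one ✓
  (7) {q3, q0}: all 2 true ✓
  (8) {q3, q1}: 1 true — at most one ✓
  (9) {q1, q4}: 0 true — none ✓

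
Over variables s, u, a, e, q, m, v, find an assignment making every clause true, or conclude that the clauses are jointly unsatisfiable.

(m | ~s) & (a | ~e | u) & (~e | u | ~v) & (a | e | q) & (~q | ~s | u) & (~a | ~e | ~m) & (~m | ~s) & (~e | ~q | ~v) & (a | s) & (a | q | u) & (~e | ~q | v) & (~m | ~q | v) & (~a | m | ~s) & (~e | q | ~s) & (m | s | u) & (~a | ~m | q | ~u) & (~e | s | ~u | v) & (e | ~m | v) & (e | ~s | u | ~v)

s = False, u = True, a = True, e = False, q = True, m = True, v = True

Try s = True:
  (m | ~s) forces m = True.
  clause (~m | ~s) is falsified — backtrack.
So s = False.
  then (a | s) forces a = True.
Set u = True.
Set e = False.
Set q = True.
Set m = True.
  then (~m | ~q | v) forces v = True.
All clauses satisfied.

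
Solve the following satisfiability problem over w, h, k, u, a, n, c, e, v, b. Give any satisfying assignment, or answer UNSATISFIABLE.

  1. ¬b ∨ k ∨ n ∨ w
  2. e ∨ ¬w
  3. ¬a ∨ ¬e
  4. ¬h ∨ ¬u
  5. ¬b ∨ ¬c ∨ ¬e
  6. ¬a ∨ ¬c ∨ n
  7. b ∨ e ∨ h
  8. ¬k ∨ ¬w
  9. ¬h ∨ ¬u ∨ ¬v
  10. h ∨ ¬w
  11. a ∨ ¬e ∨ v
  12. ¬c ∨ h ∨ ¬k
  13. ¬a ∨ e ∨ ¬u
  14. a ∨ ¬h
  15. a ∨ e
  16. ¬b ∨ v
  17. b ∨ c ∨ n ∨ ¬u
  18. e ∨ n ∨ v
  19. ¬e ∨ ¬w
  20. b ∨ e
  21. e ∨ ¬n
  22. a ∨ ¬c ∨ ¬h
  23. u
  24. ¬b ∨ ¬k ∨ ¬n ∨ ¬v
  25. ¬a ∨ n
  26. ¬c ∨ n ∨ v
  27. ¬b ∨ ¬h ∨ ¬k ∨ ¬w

w = False, h = False, k = True, u = True, a = False, n = False, c = False, e = True, v = True, b = True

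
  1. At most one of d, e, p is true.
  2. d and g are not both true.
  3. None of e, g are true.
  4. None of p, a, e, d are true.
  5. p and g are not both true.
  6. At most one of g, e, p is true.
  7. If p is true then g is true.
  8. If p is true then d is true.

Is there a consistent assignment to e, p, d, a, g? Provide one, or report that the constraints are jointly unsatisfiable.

e=F; p=F; d=F; a=F; g=F

  (1) {d, e, p}: 0 true — at most one ✓
  (2) d=F, g=F — not both ✓
  (3) {e, g}: 0 true — none ✓
  (4) {p, a, e, d}: 0 true — none ✓
  (5) p=F, g=F — not both ✓
  (6) {g, e, p}: 0 true — at most one ✓
  (7) p=F ⇒ g: vacuous ✓
  (8) p=F ⇒ d: vacuous ✓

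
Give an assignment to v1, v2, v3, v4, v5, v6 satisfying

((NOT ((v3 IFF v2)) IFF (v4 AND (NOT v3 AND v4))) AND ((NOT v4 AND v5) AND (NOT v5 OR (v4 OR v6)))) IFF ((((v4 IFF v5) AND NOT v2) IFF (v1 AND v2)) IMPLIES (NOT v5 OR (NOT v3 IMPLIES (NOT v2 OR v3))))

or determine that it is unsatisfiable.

v1: False, v2: False, v3: False, v4: False, v5: True, v6: True

  ((NOT ((v3 IFF v2)) IFF (v4 AND (NOT v3 AND v4))) AND ((NOT v4 AND v5) AND (NOT v5 OR (v4 OR v6)))) IFF ((((v4 IFF v5) AND NOT v2) IFF (v1 AND v2)) IMPLIES (NOT v5 OR (NOT v3 IMPLIES (NOT v2 OR v3)))) = True
    (NOT ((v3 IFF v2)) IFF (v4 AND (NOT v3 AND v4))) AND ((NOT v4 AND v5) AND (NOT v5 OR (v4 OR v6))) = True
      NOT ((v3 IFF v2)) IFF (v4 AND (NOT v3 AND v4)) = True
        NOT ((v3 IFF v2)) = False
          v3 IFF v2 = True
        v4 AND (NOT v3 AND v4) = False
          NOT v3 AND v4 = False
            NOT v3 = True
      (NOT v4 AND v5) AND (NOT v5 OR (v4 OR v6)) = True
        NOT v4 AND v5 = True
          NOT v4 = True
        NOT v5 OR (v4 OR v6) = True
          NOT v5 = False
          v4 OR v6 = True
    (((v4 IFF v5) AND NOT v2) IFF (v1 AND v2)) IMPLIES (NOT v5 OR (NOT v3 IMPLIES (NOT v2 OR v3))) = True
      ((v4 IFF v5) AND NOT v2) IFF (v1 AND v2) = True
        (v4 IFF v5) AND NOT v2 = False
          v4 IFF v5 = False
          NOT v2 = True
        v1 AND v2 = False
      NOT v5 OR (NOT v3 IMPLIES (NOT v2 OR v3)) = True
        NOT v5 = False
        NOT v3 IMPLIES (NOT v2 OR v3) = True
          NOT v3 = True
          NOT v2 OR v3 = True
            NOT v2 = True
The formula evaluates to True.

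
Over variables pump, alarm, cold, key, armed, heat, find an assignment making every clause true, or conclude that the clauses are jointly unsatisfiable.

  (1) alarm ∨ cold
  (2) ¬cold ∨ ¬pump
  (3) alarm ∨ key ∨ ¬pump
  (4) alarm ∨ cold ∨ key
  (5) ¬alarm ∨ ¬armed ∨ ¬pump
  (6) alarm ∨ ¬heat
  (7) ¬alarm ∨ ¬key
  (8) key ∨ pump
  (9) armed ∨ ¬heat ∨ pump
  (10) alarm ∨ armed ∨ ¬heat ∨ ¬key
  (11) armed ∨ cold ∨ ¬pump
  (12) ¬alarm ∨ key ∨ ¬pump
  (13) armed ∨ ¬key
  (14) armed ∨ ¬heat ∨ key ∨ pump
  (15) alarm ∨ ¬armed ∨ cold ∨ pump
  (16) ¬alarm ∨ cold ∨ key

Set pump = False.
  then (key ∨ pump) forces key = True.
  then (armed ∨ ¬key) forces armed = True.
  then (¬alarm ∨ ¬key) forces alarm = False.
  then (alarm ∨ ¬armed ∨ cold ∨ pump) forces cold = True.
  then (alarm ∨ ¬heat) forces heat = False.
All clauses satisfied.

pump: False, alarm: False, cold: True, key: True, armed: True, heat: False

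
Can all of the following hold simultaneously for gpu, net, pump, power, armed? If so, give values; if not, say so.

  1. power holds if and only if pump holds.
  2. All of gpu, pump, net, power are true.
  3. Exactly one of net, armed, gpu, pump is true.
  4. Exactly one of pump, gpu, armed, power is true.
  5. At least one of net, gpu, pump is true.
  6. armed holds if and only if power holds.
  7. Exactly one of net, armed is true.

Unsatisfiable

Case net = True:
  (2) forces gpu = True.
  Constraint (3) is violated (net=T, gpu=T) — contradiction.
Case net = False:
  Constraint (2) is violated (net=F) — contradiction.
Both cases fail — unsatisfiable.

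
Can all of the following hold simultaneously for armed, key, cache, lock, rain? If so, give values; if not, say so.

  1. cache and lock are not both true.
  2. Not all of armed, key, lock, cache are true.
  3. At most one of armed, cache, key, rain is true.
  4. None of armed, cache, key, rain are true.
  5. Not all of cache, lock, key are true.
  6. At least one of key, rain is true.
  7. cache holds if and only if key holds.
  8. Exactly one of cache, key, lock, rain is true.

Case armed = True:
  Constraint (4) is violated (armed=T) — contradiction.
Case armed = False:
  (4) forces cache = False.
  (4) forces key = False.
  (4) forces rain = False.
  Constraint (6) is violated (key=F, rain=F) — contradiction.
Both cases fail — unsatisfiable.

Unsatisfiable — no assignment works.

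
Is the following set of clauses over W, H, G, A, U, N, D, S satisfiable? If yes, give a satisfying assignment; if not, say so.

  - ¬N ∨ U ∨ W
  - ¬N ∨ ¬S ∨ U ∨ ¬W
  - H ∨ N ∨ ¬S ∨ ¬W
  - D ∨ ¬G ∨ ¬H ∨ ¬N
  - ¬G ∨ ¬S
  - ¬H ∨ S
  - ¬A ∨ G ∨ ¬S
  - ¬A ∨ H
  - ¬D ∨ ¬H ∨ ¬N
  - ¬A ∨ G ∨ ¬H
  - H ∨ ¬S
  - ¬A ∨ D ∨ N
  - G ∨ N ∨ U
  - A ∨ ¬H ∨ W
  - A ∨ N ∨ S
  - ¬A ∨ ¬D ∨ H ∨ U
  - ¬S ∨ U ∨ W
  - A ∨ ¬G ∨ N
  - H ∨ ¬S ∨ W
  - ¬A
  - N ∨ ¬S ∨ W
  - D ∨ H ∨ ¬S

W=F, H=F, G=T, A=F, U=T, N=T, D=F, S=F

Unit clause (¬A) forces A = False.
Set W = False.
  then (A ∨ ¬H ∨ W) forces H = False.
  then (H ∨ ¬S ∨ W) forces S = False.
  then (A ∨ N ∨ S) forces N = True.
  then (¬N ∨ U ∨ W) forces U = True.
Set G = True.
Set D = False.
All clauses satisfied.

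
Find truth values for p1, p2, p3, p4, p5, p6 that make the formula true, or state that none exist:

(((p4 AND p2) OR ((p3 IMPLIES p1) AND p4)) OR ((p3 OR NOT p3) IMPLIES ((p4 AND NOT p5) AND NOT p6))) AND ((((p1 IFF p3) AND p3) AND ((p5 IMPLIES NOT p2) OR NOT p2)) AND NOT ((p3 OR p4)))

Unsatisfiable — no assignment works.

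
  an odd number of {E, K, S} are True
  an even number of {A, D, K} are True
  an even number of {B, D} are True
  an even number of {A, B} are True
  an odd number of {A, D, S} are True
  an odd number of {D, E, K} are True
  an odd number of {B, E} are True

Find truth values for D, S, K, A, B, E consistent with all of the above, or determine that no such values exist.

D = True; S = True; K = False; A = True; B = True; E = False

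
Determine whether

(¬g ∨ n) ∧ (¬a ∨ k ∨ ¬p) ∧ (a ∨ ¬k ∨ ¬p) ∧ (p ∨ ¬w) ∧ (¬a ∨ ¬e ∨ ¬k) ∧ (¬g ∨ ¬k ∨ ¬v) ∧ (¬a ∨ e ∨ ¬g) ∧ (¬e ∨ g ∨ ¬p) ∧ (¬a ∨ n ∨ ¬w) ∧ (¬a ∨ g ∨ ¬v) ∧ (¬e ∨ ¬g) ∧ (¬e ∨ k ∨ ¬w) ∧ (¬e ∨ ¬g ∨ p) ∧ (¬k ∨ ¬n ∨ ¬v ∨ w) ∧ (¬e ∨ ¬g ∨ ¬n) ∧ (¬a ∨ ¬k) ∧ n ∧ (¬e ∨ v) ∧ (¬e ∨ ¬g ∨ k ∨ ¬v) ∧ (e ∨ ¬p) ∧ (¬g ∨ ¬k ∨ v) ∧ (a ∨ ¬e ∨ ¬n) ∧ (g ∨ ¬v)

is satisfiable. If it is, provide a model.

a: False, e: False, g: True, v: True, n: True, k: False, w: False, p: False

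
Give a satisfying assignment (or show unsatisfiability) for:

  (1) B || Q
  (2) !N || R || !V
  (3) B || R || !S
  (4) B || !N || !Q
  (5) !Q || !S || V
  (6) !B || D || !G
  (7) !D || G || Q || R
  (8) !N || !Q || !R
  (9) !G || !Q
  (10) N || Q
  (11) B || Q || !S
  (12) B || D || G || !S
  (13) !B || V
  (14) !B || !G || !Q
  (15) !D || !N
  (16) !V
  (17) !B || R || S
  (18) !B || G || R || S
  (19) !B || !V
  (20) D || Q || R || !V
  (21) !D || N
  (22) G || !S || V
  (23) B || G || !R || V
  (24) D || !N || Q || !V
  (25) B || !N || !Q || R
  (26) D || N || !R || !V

N: False; D: False; G: False; V: False; S: False; B: False; Q: True; R: False

Unit clause (!V) forces V = False.
In (!B || V) only !B is left, so B = False.
In (B || Q) only Q is left, so Q = True.
In (B || !N || !Q) only !N is left, so N = False.
In (!Q || !S || V) only !S is left, so S = False.
In (!G || !Q) only !G is left, so G = False.
In (!D || N) only !D is left, so D = False.
In (B || G || !R || V) only !R is left, so R = False.
All clauses satisfied.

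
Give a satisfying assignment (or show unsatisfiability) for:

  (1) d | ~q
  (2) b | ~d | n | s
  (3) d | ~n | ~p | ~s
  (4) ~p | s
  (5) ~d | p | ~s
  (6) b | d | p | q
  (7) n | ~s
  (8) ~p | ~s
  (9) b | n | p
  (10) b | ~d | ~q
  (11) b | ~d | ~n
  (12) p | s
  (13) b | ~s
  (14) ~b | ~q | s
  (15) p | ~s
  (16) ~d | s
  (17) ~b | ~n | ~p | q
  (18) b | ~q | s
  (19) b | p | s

UNSATISFIABLE

Case p = True:
  (~p | s) forces s = True.
  Clause (~p | ~s) is falsified — contradiction.
Case p = False:
  (p | s) forces s = True.
  Clause (p | ~s) is falsified — contradiction.
Both cases fail, so the formula is unsatisfiable.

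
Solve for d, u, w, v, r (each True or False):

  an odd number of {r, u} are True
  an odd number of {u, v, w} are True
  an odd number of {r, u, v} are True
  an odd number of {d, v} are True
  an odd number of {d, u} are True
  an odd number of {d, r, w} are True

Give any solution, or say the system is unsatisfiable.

d: True; u: False; w: True; v: False; r: True

{r, u}: 1 true → odd ✓
{u, v, w}: 1 true → odd ✓
{r, u, v}: 1 true → odd ✓
{d, v}: 1 true → odd ✓
{d, u}: 1 true → odd ✓
{d, r, w}: 3 true → odd ✓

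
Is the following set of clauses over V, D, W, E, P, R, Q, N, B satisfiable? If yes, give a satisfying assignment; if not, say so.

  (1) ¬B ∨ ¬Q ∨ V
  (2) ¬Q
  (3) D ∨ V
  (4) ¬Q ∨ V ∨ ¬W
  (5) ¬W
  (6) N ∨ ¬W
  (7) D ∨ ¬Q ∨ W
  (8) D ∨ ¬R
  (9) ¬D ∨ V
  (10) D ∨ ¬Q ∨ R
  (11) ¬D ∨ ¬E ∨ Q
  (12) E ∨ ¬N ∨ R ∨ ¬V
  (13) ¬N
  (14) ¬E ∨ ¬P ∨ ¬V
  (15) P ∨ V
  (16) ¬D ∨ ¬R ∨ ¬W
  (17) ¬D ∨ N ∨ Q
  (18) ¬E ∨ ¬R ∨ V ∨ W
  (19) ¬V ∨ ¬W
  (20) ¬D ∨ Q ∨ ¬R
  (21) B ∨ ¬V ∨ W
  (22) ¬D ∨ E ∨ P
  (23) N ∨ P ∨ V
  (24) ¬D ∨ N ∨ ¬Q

V=T, D=F, W=F, E=F, P=T, R=F, Q=F, N=F, B=T

Unit clause (¬Q) forces Q = False.
Unit clause (¬W) forces W = False.
Unit clause (¬N) forces N = False.
In (¬D ∨ N ∨ Q) only ¬D is left, so D = False.
In (D ∨ V) only V is left, so V = True.
In (D ∨ ¬R) only ¬R is left, so R = False.
In (B ∨ ¬V ∨ W) only B is left, so B = True.
Set E = False.
Set P = True.
All clauses satisfied.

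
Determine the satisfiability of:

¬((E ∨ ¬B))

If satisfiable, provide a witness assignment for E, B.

E: False, B: True

  ¬((E ∨ ¬B)) = True
    E ∨ ¬B = False
      ¬B = False
The formula evaluates to True.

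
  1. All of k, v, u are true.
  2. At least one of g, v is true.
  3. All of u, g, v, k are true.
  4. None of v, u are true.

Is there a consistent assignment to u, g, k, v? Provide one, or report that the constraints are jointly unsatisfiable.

Case u = True:
  Constraint (4) is violated (u=T) — contradiction.
Case u = False:
  Constraint (1) is violated (u=F) — contradiction.
Both cases fail — unsatisfiable.

The formula is unsatisfiable.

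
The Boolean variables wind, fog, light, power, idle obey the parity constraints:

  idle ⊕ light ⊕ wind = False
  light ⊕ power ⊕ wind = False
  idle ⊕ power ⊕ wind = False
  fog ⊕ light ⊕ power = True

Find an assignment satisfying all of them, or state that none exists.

wind = False; fog = True; light = False; power = False; idle = False

idle ⊕ light ⊕ wind = F ⊕ F ⊕ F = False ✓
light ⊕ power ⊕ wind = F ⊕ F ⊕ F = False ✓
idle ⊕ power ⊕ wind = F ⊕ F ⊕ F = False ✓
fog ⊕ light ⊕ power = T ⊕ F ⊕ F = True ✓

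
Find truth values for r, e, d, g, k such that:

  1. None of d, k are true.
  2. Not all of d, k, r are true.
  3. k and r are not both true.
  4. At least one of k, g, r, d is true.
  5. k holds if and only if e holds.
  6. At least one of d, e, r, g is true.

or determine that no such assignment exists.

r = True, e = False, d = False, g = False, k = False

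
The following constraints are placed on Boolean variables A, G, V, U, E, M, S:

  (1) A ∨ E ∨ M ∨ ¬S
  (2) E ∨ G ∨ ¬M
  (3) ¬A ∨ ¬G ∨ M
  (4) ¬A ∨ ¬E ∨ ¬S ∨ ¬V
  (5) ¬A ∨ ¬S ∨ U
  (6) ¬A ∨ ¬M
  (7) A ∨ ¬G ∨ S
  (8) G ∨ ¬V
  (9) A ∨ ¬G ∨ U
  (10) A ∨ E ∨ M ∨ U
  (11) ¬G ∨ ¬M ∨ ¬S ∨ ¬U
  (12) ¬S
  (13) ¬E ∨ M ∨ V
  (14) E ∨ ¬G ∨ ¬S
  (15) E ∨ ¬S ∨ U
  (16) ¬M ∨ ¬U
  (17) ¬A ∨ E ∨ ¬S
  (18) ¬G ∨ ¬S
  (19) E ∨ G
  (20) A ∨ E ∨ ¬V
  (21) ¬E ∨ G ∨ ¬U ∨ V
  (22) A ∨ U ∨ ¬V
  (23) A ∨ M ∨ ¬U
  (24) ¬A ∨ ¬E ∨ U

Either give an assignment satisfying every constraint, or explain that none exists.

Unit clause (¬S) forces S = False.
Set A = False.
  then (A ∨ ¬G ∨ S) forces G = False.
  then (G ∨ ¬V) forces V = False.
  then (E ∨ G) forces E = True.
  then (¬E ∨ G ∨ ¬U ∨ V) forces U = False.
  then (¬E ∨ M ∨ V) forces M = True.
All clauses satisfied.

A=F, G=F, V=F, U=F, E=T, M=T, S=F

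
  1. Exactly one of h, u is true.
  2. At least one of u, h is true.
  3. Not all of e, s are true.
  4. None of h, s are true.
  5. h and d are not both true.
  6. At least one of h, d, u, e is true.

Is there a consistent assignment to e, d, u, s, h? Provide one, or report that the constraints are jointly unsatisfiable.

e: True, d: True, u: True, s: False, h: False

  (1) {h, u}: 1 true — exactly one ✓
  (2) {u, h}: 1 true — at least one ✓
  (3) {e, s}: 1/2 true — not all ✓
  (4) {h, s}: 0 true — none ✓
  (5) h=F, d=T — not both ✓
  (6) {h, d, u, e}: 3 true — at least one ✓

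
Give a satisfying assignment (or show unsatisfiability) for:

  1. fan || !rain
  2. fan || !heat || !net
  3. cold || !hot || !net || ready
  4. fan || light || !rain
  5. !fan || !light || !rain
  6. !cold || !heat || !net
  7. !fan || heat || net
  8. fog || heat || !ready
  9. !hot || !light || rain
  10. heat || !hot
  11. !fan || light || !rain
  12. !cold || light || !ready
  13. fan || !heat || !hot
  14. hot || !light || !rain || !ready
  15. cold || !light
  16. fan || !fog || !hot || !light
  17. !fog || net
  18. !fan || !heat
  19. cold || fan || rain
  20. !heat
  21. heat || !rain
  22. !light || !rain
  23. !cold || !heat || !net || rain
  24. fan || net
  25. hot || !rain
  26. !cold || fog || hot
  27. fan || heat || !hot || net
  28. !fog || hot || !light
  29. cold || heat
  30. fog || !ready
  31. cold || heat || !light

Unit clause (!heat) forces heat = False.
In (heat || !rain) only !rain is left, so rain = False.
In (cold || heat) only cold is left, so cold = True.
In (heat || !hot) only !hot is left, so hot = False.
In (!cold || fog || hot) only fog is left, so fog = True.
In (!fog || hot || !light) only !light is left, so light = False.
In (!cold || light || !ready) only !ready is left, so ready = False.
In (!fog || net) only net is left, so net = True.
Set fan = True.
All clauses satisfied.

heat = False, rain = False, ready = False, cold = True, hot = False, net = True, fan = True, light = False, fog = True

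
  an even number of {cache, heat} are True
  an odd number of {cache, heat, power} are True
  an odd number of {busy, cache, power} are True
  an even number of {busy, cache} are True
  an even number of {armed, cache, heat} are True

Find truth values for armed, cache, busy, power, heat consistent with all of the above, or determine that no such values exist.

armed = False; cache = False; busy = False; power = True; heat = False

{cache, heat}: 0 true → even ✓
{cache, heat, power}: 1 true → odd ✓
{busy, cache, power}: 1 true → odd ✓
{busy, cache}: 0 true → even ✓
{armed, cache, heat}: 0 true → even ✓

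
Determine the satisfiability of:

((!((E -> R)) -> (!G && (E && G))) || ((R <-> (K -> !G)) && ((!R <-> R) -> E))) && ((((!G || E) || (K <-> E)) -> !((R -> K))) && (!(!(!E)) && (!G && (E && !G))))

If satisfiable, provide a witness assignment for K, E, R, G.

Case E = True: the conjunct !(!(!E)) becomes !(!False) = False.
Case E = False: the conjunct E is False.
Both cases fail — unsatisfiable.

No satisfying assignment exists.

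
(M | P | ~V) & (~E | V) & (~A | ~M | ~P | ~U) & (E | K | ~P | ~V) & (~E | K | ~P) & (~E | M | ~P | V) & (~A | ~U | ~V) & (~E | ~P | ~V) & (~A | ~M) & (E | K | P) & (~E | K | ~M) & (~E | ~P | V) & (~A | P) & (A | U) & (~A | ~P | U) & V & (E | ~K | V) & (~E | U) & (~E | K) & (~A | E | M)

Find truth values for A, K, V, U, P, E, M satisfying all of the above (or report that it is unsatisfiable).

A = False, K = True, V = True, U = True, P = True, E = False, M = False

Unit clause (V) forces V = True.
Try A = True:
  (~A | ~U | ~V) forces U = False.
  (~A | ~M) forces M = False.
  (M | P | ~V) forces P = True.
  clause (~A | ~P | U) is falsified — backtrack.
So A = False.
  then (A | U) forces U = True.
Set K = True.
Set P = True.
  then (~E | ~P | ~V) forces E = False.
Set M = False.
All clauses satisfied.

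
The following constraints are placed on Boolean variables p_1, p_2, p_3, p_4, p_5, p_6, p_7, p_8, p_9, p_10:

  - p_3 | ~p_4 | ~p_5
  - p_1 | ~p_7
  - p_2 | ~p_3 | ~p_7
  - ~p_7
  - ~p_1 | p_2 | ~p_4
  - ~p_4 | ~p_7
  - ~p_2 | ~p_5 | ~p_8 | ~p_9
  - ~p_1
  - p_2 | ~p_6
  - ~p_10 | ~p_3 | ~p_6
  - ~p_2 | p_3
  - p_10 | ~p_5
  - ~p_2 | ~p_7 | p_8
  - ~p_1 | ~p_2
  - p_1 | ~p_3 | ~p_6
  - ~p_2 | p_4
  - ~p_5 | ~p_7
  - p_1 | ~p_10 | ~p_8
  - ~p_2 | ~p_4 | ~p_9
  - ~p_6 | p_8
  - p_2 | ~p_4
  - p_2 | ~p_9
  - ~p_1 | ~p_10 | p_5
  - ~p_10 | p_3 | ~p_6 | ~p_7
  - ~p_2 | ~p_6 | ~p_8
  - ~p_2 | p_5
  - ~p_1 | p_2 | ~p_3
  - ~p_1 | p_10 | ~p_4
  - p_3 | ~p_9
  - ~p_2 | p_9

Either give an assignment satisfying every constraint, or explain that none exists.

Unit clause (~p_7) forces p_7 = False.
Unit clause (~p_1) forces p_1 = False.
Try p_2 = True:
  (~p_2 | p_3) forces p_3 = True.
  (p_1 | ~p_3 | ~p_6) forces p_6 = False.
  (~p_2 | p_4) forces p_4 = True.
  (~p_2 | ~p_4 | ~p_9) forces p_9 = False.
  clause (~p_2 | p_9) is falsified — backtrack.
So p_2 = False.
  then (p_2 | ~p_6) forces p_6 = False.
  then (p_2 | ~p_4) forces p_4 = False.
  then (p_2 | ~p_9) forces p_9 = False.
Set p_3 = True.
Set p_5 = False.
Set p_8 = False.
Set p_10 = False.
All clauses satisfied.

p_1 = False, p_2 = False, p_3 = True, p_4 = False, p_5 = False, p_6 = False, p_7 = False, p_8 = False, p_9 = False, p_10 = False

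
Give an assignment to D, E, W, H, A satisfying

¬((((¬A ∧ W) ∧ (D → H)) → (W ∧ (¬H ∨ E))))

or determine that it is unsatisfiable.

D=T; E=F; W=T; H=T; A=F

  ¬((((¬A ∧ W) ∧ (D → H)) → (W ∧ (¬H ∨ E)))) = True
    ((¬A ∧ W) ∧ (D → H)) → (W ∧ (¬H ∨ E)) = False
      (¬A ∧ W) ∧ (D → H) = True
        ¬A ∧ W = True
          ¬A = True
        D → H = True
      W ∧ (¬H ∨ E) = False
        ¬H ∨ E = False
          ¬H = False
The formula evaluates to True.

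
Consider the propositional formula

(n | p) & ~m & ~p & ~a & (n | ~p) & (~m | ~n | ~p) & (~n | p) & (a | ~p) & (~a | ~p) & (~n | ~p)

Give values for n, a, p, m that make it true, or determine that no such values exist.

Case p = True:
  Clause (~p) is falsified — contradiction.
Case p = False:
  (n | p) forces n = True.
  Clause (~n | p) is falsified — contradiction.
Both cases fail, so the formula is unsatisfiable.

Unsatisfiable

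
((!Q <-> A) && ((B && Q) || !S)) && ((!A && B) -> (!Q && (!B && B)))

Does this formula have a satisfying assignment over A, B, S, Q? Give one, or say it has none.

A = True, B = False, S = False, Q = False

  (!Q <-> A) && ((B && Q) || !S) = True
    !Q <-> A = True
      !Q = True
    (B && Q) || !S = True
      B && Q = False
      !S = True
  (!A && B) -> (!Q && (!B && B)) = True
    !A && B = False
      !A = False
    !Q && (!B && B) = False
      !Q = True
      !B && B = False
        !B = True
Both conjuncts True, so the formula holds.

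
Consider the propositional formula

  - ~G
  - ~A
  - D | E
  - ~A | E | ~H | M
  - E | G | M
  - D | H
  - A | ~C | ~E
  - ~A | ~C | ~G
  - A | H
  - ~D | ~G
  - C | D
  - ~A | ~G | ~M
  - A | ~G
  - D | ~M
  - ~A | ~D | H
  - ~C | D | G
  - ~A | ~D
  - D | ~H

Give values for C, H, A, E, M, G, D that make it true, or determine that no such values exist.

Unit clause (~G) forces G = False.
Unit clause (~A) forces A = False.
In (A | H) only H is left, so H = True.
In (D | ~H) only D is left, so D = True.
Set C = False.
Set E = True.
Set M = False.
All clauses satisfied.

C = False, H = True, A = False, E = True, M = False, G = False, D = True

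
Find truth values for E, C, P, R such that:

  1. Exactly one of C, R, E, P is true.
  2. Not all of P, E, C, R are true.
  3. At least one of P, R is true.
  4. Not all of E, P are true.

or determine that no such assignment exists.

E=F, C=F, P=T, R=F

  (1) {C, R, E, P}: 1 true — exactly one ✓
  (2) {P, E, C, R}: 1/4 true — not all ✓
  (3) {P, R}: 1 true — at least one ✓
  (4) {E, P}: 1/2 true — not all ✓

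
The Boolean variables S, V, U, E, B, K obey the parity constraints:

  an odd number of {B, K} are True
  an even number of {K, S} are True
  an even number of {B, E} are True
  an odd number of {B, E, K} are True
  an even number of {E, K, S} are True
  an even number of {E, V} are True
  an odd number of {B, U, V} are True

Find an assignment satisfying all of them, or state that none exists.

S=T, V=F, U=T, E=F, B=F, K=T

{B, K}: 1 true → odd ✓
{K, S}: 2 true → even ✓
{B, E}: 0 true → even ✓
{B, E, K}: 1 true → odd ✓
{E, K, S}: 2 true → even ✓
{E, V}: 0 true → even ✓
{B, U, V}: 1 true → odd ✓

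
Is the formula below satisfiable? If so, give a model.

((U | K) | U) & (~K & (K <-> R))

K = False, U = True, R = False

  (U | K) | U = True
    U | K = True
  ~K & (K <-> R) = True
    ~K = True
    K <-> R = True
Both conjuncts True, so the formula holds.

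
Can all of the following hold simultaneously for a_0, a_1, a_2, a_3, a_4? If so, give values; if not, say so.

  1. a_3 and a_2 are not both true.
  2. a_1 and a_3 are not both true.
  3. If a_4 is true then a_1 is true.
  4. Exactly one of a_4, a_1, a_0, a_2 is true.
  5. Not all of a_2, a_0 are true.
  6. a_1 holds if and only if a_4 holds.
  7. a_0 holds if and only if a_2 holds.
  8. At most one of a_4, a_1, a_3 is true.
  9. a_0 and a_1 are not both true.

UNSATISFIABLE

Case a_4 = True:
  (3) with a_4=T forces a_1 = True.
  Constraint (4) is violated (a_4=T, a_1=T) — contradiction.
Case a_4 = False:
  (6) with a_4=F forces a_1 = False.
  If a_0 = True:
    (4) with a_0=T forces a_2 = False.
    now (7) is violated (a_0=T, a_2=F).
  If a_0 = False:
    (4) with a_4=F, a_1=F, a_0=F forces a_2 = True.
    now (7) is violated (a_0=F, a_2=T).
  Every sub-case reaches a contradiction.
Both cases fail — unsatisfiable.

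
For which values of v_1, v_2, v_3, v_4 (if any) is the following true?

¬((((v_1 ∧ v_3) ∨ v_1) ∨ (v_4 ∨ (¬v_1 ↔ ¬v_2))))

v_1: False, v_2: True, v_3: True, v_4: False

  ¬((((v_1 ∧ v_3) ∨ v_1) ∨ (v_4 ∨ (¬v_1 ↔ ¬v_2)))) = True
    ((v_1 ∧ v_3) ∨ v_1) ∨ (v_4 ∨ (¬v_1 ↔ ¬v_2)) = False
      (v_1 ∧ v_3) ∨ v_1 = False
        v_1 ∧ v_3 = False
      v_4 ∨ (¬v_1 ↔ ¬v_2) = False
        ¬v_1 ↔ ¬v_2 = False
          ¬v_1 = True
          ¬v_2 = False
The formula evaluates to True.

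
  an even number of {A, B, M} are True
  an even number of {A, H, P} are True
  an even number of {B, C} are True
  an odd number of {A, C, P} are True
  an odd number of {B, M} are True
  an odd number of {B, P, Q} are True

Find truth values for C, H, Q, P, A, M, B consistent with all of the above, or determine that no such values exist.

C=F, H=T, Q=T, P=F, A=T, M=T, B=F

{A, B, M}: 2 true → even ✓
{A, H, P}: 2 true → even ✓
{B, C}: 0 true → even ✓
{A, C, P}: 1 true → odd ✓
{B, M}: 1 true → odd ✓
{B, P, Q}: 1 true → odd ✓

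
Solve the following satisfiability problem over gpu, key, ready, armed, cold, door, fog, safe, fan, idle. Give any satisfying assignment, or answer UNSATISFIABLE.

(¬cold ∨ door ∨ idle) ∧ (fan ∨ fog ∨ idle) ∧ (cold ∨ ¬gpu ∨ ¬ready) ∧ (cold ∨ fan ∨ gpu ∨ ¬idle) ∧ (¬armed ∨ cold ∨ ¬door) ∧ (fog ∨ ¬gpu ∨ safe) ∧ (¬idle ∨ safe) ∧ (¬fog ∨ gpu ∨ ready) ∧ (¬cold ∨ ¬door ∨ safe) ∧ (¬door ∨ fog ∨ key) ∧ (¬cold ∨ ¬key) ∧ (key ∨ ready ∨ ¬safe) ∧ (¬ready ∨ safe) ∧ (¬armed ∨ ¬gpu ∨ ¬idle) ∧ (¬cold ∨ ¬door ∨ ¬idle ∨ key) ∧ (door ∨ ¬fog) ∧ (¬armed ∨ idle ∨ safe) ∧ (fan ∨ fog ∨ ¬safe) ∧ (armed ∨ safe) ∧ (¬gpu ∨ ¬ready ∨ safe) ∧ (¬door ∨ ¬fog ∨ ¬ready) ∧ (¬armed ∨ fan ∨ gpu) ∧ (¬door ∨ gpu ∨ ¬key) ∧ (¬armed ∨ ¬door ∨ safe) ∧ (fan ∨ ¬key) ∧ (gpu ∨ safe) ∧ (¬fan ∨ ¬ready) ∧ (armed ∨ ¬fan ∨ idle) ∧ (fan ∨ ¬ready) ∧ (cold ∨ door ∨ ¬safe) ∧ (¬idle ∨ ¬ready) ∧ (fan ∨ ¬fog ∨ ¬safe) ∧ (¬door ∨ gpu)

gpu=T, key=T, ready=F, armed=F, cold=F, door=T, fog=T, safe=T, fan=T, idle=T

Set gpu = True.
Set key = True.
  then (¬cold ∨ ¬key) forces cold = False.
  then (fan ∨ ¬key) forces fan = True.
  then (¬fan ∨ ¬ready) forces ready = False.
Try armed = True:
  (¬armed ∨ cold ∨ ¬door) forces door = False.
  (¬armed ∨ ¬gpu ∨ ¬idle) forces idle = False.
  (door ∨ ¬fog) forces fog = False.
  (fog ∨ ¬gpu ∨ safe) forces safe = True.
  clause (cold ∨ door ∨ ¬safe) is falsified — backtrack.
So armed = False.
  then (armed ∨ safe) forces safe = True.
  then (armed ∨ ¬fan ∨ idle) forces idle = True.
  then (cold ∨ door ∨ ¬safe) forces door = True.
Set fog = True.
All clauses satisfied.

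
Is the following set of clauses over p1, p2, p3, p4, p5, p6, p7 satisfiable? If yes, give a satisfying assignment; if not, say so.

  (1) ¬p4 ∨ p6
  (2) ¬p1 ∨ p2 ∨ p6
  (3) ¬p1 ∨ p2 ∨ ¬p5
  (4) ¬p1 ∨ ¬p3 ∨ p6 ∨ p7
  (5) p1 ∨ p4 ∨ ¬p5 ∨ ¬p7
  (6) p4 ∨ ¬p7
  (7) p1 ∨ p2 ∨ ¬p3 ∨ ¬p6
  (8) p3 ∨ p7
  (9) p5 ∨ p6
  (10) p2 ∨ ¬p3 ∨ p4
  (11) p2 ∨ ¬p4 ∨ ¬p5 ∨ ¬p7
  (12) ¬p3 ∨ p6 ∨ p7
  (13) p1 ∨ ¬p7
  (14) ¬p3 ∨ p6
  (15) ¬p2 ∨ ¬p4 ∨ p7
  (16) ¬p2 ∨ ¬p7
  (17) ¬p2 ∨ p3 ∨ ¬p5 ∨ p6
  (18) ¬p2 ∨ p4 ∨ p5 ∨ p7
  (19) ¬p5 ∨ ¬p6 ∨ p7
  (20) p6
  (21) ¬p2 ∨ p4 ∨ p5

p1 = True, p2 = False, p3 = False, p4 = True, p5 = False, p6 = True, p7 = True

Unit clause (p6) forces p6 = True.
Set p1 = True.
Try p2 = True:
  (¬p2 ∨ ¬p7) forces p7 = False.
  (p3 ∨ p7) forces p3 = True.
  (¬p2 ∨ ¬p4 ∨ p7) forces p4 = False.
  (¬p2 ∨ p4 ∨ p5 ∨ p7) forces p5 = True.
  clause (¬p5 ∨ ¬p6 ∨ p7) is falsified — backtrack.
So p2 = False.
  then (¬p1 ∨ p2 ∨ ¬p5) forces p5 = False.
Set p3 = False.
  then (p3 ∨ p7) forces p7 = True.
  then (p4 ∨ ¬p7) forces p4 = True.
All clauses satisfied.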